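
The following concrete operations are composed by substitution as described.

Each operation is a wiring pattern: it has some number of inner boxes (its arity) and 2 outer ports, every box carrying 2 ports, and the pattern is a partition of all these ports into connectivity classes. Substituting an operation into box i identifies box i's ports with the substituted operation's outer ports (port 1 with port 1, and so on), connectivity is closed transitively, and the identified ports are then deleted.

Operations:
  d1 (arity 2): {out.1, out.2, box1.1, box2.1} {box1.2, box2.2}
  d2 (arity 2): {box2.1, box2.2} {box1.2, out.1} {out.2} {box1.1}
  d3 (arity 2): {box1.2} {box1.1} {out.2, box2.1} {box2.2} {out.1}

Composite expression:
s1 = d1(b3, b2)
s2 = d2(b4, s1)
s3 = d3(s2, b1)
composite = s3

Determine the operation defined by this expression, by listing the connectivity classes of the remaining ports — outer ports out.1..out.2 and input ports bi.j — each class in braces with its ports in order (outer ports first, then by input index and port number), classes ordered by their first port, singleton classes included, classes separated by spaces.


{out.1} {out.2, b1.1} {b1.2} {b2.1, b3.1} {b2.2, b3.2} {b4.1} {b4.2}


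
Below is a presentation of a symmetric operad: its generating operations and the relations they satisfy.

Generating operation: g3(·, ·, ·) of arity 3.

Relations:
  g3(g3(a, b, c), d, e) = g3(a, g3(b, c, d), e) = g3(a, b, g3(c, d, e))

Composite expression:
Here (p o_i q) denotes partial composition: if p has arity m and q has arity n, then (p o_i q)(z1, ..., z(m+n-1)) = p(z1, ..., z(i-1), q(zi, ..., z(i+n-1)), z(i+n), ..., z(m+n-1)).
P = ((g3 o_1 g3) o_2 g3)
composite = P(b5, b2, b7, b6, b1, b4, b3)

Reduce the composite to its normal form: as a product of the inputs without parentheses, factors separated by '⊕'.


Every regrouping of g3 is equal, so read the b-inputs in written order.
g3(b2, b7, b6) flattens to b2 ⊕ b7 ⊕ b6
g3(b5, g3(b2, b7, b6), b1) flattens to b5 ⊕ b2 ⊕ b7 ⊕ b6 ⊕ b1
g3(g3(b5, g3(b2, b7, b6), b1), b4, b3) flattens to b5 ⊕ b2 ⊕ b7 ⊕ b6 ⊕ b1 ⊕ b4 ⊕ b3

b5 ⊕ b2 ⊕ b7 ⊕ b6 ⊕ b1 ⊕ b4 ⊕ b3


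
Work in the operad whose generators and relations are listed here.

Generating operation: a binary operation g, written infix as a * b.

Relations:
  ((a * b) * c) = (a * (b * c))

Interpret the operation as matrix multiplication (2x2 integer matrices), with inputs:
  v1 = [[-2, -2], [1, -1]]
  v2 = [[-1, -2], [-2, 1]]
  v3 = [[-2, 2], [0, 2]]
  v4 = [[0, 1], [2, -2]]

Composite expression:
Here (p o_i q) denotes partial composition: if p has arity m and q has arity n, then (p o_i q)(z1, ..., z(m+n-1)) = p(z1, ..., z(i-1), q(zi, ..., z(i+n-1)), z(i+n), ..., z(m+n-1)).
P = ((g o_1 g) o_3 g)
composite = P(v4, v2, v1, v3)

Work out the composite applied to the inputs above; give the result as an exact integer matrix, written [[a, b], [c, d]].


(v4 * v2) = [[-2, 1], [2, -6]]
(v1 * v3) = [[4, -8], [-2, 0]]
((v4 * v2) * (v1 * v3)) = [[-10, 16], [20, -16]]

[[-10, 16], [20, -16]]


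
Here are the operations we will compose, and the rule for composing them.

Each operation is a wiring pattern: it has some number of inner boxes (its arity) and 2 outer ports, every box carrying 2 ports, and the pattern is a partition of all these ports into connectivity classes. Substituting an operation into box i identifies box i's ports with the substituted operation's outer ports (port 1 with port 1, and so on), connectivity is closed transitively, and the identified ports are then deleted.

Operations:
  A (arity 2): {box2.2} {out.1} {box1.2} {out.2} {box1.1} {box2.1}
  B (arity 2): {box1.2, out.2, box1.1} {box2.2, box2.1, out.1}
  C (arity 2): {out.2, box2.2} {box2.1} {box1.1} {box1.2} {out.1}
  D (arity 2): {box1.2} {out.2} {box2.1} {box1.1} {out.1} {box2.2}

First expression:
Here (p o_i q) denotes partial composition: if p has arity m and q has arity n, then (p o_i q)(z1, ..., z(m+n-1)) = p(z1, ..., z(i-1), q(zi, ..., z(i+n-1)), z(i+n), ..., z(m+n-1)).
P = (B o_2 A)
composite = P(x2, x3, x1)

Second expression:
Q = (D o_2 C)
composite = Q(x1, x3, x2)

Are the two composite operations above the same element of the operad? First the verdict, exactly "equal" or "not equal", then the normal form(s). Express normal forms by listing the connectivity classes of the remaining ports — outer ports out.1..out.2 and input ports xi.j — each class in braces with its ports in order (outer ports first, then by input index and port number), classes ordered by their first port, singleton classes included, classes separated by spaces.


Normal form of the first expression: {out.1} {out.2, x2.1, x2.2} {x1.1} {x1.2} {x3.1} {x3.2}
Normal form of the second expression: {out.1} {out.2} {x1.1} {x1.2} {x2.1} {x2.2} {x3.1} {x3.2}
They disagree, so not equal.

not equal; first: {out.1} {out.2, x2.1, x2.2} {x1.1} {x1.2} {x3.1} {x3.2}; second: {out.1} {out.2} {x1.1} {x1.2} {x2.1} {x2.2} {x3.1} {x3.2}


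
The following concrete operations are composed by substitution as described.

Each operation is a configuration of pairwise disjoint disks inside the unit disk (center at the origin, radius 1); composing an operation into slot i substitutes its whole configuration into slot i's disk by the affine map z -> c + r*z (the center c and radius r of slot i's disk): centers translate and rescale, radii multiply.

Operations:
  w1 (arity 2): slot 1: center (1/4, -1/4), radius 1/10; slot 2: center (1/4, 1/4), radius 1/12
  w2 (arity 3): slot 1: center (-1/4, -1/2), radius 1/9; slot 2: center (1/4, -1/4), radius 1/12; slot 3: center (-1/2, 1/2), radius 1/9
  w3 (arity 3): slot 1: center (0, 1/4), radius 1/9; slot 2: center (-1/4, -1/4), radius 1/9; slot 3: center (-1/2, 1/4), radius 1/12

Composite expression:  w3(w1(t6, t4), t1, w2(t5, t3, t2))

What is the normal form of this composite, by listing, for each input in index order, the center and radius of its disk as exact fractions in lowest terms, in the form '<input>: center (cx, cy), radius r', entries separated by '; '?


Follow each t-input down from w3: c' goes to c + r*c', radius to r*r'.
t6: after 2 affine steps, its disk has center (1/36, 2/9), radius 1/90
t4: after 2 affine steps, its disk has center (1/36, 5/18), radius 1/108
t1: after 1 affine step, its disk has center (-1/4, -1/4), radius 1/9
t5: after 2 affine steps, its disk has center (-25/48, 5/24), radius 1/108
t3: after 2 affine steps, its disk has center (-23/48, 11/48), radius 1/144
t2: after 2 affine steps, its disk has center (-13/24, 7/24), radius 1/108

t1: center (-1/4, -1/4), radius 1/9; t2: center (-13/24, 7/24), radius 1/108; t3: center (-23/48, 11/48), radius 1/144; t4: center (1/36, 5/18), radius 1/108; t5: center (-25/48, 5/24), radius 1/108; t6: center (1/36, 2/9), radius 1/90


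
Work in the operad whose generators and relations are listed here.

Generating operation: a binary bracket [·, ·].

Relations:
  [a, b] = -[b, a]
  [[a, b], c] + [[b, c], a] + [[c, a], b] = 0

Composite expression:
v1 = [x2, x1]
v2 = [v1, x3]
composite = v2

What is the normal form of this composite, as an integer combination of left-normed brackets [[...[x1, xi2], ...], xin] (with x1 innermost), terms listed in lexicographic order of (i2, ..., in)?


-[[x1, x2], x3]


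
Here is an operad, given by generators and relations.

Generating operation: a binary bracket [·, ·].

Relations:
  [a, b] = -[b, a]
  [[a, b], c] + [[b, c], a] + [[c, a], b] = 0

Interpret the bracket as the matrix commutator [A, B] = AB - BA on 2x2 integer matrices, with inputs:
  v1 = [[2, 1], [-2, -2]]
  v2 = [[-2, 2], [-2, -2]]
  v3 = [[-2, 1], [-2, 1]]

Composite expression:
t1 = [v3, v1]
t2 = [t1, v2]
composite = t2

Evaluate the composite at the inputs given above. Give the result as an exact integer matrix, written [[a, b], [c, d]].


[[42, 0], [0, -42]]


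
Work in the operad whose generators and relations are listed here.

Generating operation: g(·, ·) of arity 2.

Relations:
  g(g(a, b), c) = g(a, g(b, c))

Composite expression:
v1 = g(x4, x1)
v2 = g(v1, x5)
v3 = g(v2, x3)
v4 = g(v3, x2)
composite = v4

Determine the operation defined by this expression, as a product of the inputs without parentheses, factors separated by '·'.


x4 · x1 · x5 · x3 · x2

All parenthesizations of g agree; list the x-inputs left to right.
g(x4, x1) flattens to x4 · x1
g(g(x4, x1), x5) flattens to x4 · x1 · x5
g(g(g(x4, x1), x5), x3) flattens to x4 · x1 · x5 · x3
g(g(g(g(x4, x1), x5), x3), x2) flattens to x4 · x1 · x5 · x3 · x2


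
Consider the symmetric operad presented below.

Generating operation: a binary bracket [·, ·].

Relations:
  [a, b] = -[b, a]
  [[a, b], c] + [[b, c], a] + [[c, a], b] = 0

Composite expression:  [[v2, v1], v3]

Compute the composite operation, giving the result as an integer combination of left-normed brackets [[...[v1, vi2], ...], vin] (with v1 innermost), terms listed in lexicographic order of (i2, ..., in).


-[[v1, v2], v3]

Expand each bracket as ab - ba; the v1-initial words give the coefficients.
Composite bracket: [[v2, v1], v3]
Each bracket splits as ab - ba, giving 4 signed words (2^2 = 4).
Collect the words opening with v1:
  word v1v2v3 has sign -1, contributing -[[v1, v2], v3]


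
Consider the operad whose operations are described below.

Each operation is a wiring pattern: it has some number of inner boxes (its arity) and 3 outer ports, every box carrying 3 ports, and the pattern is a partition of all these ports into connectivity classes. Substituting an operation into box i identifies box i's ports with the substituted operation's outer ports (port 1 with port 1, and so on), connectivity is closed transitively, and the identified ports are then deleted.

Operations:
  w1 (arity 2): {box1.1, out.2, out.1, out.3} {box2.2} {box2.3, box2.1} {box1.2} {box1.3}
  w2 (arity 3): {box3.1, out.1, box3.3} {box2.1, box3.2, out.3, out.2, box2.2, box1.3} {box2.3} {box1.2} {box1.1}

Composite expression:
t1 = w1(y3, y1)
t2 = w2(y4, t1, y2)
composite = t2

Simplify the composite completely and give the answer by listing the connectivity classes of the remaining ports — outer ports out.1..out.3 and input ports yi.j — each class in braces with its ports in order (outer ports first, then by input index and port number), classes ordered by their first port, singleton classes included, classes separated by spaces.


Connectivity passes through glued w2-boundaries; trace each wire chain.
through w1, on inputs (y3, y1): {out.1, out.2, out.3, y3.1} {y1.1, y1.3} {y1.2} {y3.2} {y3.3} (out.j = stage outer ports)
through w2, on inputs (y4, y3, y1, y2): {out.1, y2.1, y2.3} {out.2, out.3, y2.2, y3.1, y4.3} {y1.1, y1.3} {y1.2} {y3.2} {y3.3} {y4.1} {y4.2} (out.j = stage outer ports)

{out.1, y2.1, y2.3} {out.2, out.3, y2.2, y3.1, y4.3} {y1.1, y1.3} {y1.2} {y3.2} {y3.3} {y4.1} {y4.2}


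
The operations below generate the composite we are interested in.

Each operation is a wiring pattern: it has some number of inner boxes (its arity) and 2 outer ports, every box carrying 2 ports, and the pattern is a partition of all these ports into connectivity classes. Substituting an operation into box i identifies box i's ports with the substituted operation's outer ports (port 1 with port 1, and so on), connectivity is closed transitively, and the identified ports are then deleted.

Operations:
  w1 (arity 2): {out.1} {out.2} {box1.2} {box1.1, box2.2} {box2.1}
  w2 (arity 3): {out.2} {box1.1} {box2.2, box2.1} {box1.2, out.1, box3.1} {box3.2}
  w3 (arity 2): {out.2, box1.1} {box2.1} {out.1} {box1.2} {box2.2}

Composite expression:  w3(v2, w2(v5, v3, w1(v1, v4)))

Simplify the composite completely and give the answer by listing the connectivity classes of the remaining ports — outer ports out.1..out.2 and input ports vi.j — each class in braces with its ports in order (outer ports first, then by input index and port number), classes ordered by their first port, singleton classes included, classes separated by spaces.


{out.1} {out.2, v2.1} {v1.1, v4.2} {v1.2} {v2.2} {v3.1, v3.2} {v4.1} {v5.1} {v5.2}

Connectivity passes through glued w3-boundaries; trace each wire chain.
composing w1 on (v1, v4), with out.j its own outer ports: {out.1} {out.2} {v1.1, v4.2} {v1.2} {v4.1}
composing w2 on (v5, v3, v1, v4), with out.j its own outer ports: {out.1, v5.2} {out.2} {v1.1, v4.2} {v1.2} {v3.1, v3.2} {v4.1} {v5.1}
composing w3 on (v2, v5, v3, v1, v4), with out.j its own outer ports: {out.1} {out.2, v2.1} {v1.1, v4.2} {v1.2} {v2.2} {v3.1, v3.2} {v4.1} {v5.1} {v5.2}


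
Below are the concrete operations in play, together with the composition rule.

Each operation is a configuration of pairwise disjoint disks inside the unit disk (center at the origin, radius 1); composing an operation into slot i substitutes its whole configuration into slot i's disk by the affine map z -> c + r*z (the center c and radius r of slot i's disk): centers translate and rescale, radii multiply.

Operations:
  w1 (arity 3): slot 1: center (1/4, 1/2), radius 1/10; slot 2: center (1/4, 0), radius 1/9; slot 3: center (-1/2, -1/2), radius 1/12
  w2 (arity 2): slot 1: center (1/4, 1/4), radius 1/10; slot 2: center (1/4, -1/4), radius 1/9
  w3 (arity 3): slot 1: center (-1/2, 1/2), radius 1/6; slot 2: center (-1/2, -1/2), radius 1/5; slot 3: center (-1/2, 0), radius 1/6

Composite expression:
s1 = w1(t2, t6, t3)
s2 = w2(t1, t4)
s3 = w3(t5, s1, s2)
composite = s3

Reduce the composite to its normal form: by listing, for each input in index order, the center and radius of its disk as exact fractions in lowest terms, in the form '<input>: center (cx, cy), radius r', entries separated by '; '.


t1: center (-11/24, 1/24), radius 1/60; t2: center (-9/20, -2/5), radius 1/50; t3: center (-3/5, -3/5), radius 1/60; t4: center (-11/24, -1/24), radius 1/54; t5: center (-1/2, 1/2), radius 1/6; t6: center (-9/20, -1/2), radius 1/45

Nesting under w3 composes maps z -> c + r*z down each t-path.
t5 passes through 1 substitution, ending at center (-1/2, 1/2), radius 1/6
t2 passes through 2 substitutions, ending at center (-9/20, -2/5), radius 1/50
t6 passes through 2 substitutions, ending at center (-9/20, -1/2), radius 1/45
t3 passes through 2 substitutions, ending at center (-3/5, -3/5), radius 1/60
t1 passes through 2 substitutions, ending at center (-11/24, 1/24), radius 1/60
t4 passes through 2 substitutions, ending at center (-11/24, -1/24), radius 1/54


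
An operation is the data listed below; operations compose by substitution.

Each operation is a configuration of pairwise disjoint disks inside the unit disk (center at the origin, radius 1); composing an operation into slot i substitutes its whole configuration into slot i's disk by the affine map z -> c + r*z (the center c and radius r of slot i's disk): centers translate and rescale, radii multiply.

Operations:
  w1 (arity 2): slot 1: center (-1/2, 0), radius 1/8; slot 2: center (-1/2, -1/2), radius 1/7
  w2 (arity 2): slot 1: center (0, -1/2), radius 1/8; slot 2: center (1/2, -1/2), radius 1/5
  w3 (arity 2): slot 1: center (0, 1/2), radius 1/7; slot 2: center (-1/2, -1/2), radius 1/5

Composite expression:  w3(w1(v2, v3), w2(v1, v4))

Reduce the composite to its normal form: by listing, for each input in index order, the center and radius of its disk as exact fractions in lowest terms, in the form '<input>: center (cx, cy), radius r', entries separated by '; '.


v1: center (-1/2, -3/5), radius 1/40; v2: center (-1/14, 1/2), radius 1/56; v3: center (-1/14, 3/7), radius 1/49; v4: center (-2/5, -3/5), radius 1/25

Below w3, radii multiply path by path; the v-disk centers shift.
input v2: applying the 2 nested substitutions gives center (-1/14, 1/2), radius 1/56
input v3: applying the 2 nested substitutions gives center (-1/14, 3/7), radius 1/49
input v1: applying the 2 nested substitutions gives center (-1/2, -3/5), radius 1/40
input v4: applying the 2 nested substitutions gives center (-2/5, -3/5), radius 1/25


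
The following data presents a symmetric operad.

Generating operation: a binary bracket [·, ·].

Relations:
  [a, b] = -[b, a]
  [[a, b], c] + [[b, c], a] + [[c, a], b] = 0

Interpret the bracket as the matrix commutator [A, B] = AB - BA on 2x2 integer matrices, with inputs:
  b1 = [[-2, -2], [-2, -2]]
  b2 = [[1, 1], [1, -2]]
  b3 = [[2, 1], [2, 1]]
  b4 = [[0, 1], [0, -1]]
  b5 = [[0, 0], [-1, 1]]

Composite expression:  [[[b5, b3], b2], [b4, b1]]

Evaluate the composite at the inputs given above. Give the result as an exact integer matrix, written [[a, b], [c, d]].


[[12, 28], [4, -12]]

[b5, b3] = [[1, -1], [1, -1]]
[[b5, b3], b2] = [[-2, 5], [1, 2]]
[b4, b1] = [[-2, -2], [2, 2]]
[[[b5, b3], b2], [b4, b1]] = [[12, 28], [4, -12]]


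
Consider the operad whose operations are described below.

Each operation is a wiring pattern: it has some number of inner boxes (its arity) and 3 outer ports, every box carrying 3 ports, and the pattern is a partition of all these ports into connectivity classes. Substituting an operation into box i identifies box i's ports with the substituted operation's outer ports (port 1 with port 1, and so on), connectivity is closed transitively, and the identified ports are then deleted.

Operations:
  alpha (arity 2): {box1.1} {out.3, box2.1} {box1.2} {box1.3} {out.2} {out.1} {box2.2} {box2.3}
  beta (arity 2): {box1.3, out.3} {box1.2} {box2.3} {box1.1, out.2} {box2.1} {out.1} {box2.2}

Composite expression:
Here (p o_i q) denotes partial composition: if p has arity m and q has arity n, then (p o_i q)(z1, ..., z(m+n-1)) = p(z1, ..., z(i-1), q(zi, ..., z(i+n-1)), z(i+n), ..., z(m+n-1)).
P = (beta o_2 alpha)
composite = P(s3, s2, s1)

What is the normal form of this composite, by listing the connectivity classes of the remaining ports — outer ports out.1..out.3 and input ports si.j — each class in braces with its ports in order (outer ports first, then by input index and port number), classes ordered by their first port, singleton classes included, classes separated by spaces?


Connectivity passes through glued beta-boundaries; trace each wire chain.
the subtree at alpha composes to {out.1} {out.2} {out.3, s1.1} {s1.2} {s1.3} {s2.1} {s2.2} {s2.3} on (s2, s1); out.j = own outer ports
the subtree at beta composes to {out.1} {out.2, s3.1} {out.3, s3.3} {s1.1} {s1.2} {s1.3} {s2.1} {s2.2} {s2.3} {s3.2} on (s3, s2, s1); out.j = own outer ports

{out.1} {out.2, s3.1} {out.3, s3.3} {s1.1} {s1.2} {s1.3} {s2.1} {s2.2} {s2.3} {s3.2}


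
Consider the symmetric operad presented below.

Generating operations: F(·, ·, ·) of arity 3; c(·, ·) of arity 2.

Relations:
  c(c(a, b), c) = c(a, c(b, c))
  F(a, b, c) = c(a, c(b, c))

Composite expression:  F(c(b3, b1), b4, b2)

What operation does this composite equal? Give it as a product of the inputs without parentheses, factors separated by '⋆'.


Key point: F is associative — brackets drop, the b-order remains.
c(b3, b1) linearizes to b3 ⋆ b1
F(c(b3, b1), b4, b2) linearizes to b3 ⋆ b1 ⋆ b4 ⋆ b2

b3 ⋆ b1 ⋆ b4 ⋆ b2


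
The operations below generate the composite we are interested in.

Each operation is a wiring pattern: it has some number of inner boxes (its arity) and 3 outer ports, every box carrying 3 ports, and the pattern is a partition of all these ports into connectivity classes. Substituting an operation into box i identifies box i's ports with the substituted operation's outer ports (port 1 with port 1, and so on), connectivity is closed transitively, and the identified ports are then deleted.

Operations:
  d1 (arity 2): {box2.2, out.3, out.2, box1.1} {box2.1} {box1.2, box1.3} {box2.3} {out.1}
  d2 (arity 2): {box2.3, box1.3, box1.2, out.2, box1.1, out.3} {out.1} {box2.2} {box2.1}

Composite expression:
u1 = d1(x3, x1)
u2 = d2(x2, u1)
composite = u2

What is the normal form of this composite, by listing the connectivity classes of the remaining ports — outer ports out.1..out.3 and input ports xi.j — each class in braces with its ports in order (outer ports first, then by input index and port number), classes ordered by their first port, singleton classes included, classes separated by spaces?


{out.1} {out.2, out.3, x1.2, x2.1, x2.2, x2.3, x3.1} {x1.1} {x1.3} {x3.2, x3.3}

Two ports join when wires chain via d2-identified ports.
stage d1: inputs (x3, x1), connectivity {out.1} {out.2, out.3, x1.2, x3.1} {x1.1} {x1.3} {x3.2, x3.3}, out.j its boundary
stage d2: inputs (x2, x3, x1), connectivity {out.1} {out.2, out.3, x1.2, x2.1, x2.2, x2.3, x3.1} {x1.1} {x1.3} {x3.2, x3.3}, out.j its boundary


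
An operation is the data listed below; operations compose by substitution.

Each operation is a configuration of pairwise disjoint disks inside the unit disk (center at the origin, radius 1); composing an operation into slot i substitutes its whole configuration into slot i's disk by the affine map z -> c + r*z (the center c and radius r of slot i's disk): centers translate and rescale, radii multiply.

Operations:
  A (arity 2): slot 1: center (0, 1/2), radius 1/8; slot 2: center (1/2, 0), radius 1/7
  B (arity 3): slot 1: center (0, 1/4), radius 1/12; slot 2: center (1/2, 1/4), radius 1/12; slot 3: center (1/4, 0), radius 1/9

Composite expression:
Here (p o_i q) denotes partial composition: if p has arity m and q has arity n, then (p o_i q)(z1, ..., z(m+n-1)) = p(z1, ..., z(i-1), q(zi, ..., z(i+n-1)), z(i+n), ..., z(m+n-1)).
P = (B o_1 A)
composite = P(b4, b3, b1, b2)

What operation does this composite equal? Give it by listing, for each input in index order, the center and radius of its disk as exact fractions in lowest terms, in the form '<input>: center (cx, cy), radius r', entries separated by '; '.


b1: center (1/2, 1/4), radius 1/12; b2: center (1/4, 0), radius 1/9; b3: center (1/24, 1/4), radius 1/84; b4: center (0, 7/24), radius 1/96

Only the slot chain above each b matters under B; compose those maps.
input b4: composing its 2 substitution steps yields center (0, 7/24), radius 1/96
input b3: composing its 2 substitution steps yields center (1/24, 1/4), radius 1/84
input b1: composing its 1 substitution step yields center (1/2, 1/4), radius 1/12
input b2: composing its 1 substitution step yields center (1/4, 0), radius 1/9


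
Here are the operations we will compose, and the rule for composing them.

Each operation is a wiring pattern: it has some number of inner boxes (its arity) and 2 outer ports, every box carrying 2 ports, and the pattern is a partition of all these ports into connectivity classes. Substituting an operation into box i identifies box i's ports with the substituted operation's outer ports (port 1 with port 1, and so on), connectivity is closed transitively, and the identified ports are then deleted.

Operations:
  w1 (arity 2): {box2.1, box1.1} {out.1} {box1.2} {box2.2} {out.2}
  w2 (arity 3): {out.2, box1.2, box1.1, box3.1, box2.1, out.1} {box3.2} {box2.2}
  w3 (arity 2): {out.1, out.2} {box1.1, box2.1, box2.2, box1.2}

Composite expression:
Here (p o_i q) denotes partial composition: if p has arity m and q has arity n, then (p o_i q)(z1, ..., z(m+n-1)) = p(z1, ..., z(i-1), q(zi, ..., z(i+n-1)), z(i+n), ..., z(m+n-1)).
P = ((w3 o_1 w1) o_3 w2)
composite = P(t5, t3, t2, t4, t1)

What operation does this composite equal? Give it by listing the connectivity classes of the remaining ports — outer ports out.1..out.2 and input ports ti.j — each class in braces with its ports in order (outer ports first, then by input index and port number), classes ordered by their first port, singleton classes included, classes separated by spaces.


{out.1, out.2} {t1.1, t2.1, t2.2, t4.1} {t1.2} {t3.1, t5.1} {t3.2} {t4.2} {t5.2}

Two ports join when wires chain via w3-identified ports.
composing w1 on (t5, t3), with out.j its own outer ports: {out.1} {out.2} {t3.1, t5.1} {t3.2} {t5.2}
composing w2 on (t2, t4, t1), with out.j its own outer ports: {out.1, out.2, t1.1, t2.1, t2.2, t4.1} {t1.2} {t4.2}
composing w3 on (t5, t3, t2, t4, t1), with out.j its own outer ports: {out.1, out.2} {t1.1, t2.1, t2.2, t4.1} {t1.2} {t3.1, t5.1} {t3.2} {t4.2} {t5.2}


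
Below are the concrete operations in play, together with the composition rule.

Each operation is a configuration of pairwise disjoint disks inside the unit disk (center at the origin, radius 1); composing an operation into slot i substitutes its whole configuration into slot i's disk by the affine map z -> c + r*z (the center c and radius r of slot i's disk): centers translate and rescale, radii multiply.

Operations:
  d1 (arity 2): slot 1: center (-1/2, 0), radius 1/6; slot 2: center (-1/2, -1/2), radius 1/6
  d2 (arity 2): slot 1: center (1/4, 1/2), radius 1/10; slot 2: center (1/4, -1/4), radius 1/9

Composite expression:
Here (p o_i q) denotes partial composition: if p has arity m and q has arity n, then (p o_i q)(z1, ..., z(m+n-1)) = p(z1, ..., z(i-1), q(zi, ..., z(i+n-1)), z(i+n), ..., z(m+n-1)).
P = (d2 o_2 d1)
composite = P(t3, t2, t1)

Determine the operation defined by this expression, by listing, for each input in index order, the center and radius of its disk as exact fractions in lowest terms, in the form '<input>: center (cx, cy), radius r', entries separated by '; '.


t1: center (7/36, -11/36), radius 1/54; t2: center (7/36, -1/4), radius 1/54; t3: center (1/4, 1/2), radius 1/10

Below d2, radii multiply path by path; the t-disk centers shift.
tracing t3 down its 1-map path: center (1/4, 1/2), radius 1/10
tracing t2 down its 2-map path: center (7/36, -1/4), radius 1/54
tracing t1 down its 2-map path: center (7/36, -11/36), radius 1/54


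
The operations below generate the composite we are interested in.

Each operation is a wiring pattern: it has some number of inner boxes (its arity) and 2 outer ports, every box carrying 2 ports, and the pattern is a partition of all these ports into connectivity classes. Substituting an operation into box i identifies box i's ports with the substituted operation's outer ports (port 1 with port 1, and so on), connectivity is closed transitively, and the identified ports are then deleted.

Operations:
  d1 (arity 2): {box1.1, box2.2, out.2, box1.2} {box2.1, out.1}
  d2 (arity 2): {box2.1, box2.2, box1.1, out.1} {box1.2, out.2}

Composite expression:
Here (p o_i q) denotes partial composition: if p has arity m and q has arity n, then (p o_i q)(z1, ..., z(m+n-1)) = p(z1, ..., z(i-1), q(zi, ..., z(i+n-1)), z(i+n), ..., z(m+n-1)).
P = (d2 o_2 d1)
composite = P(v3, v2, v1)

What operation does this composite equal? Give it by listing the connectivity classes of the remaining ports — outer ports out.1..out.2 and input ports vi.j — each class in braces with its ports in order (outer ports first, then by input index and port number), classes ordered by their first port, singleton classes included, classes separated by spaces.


Two ports join when wires chain via d2-identified ports.
stage d1: inputs (v2, v1), connectivity {out.1, v1.1} {out.2, v1.2, v2.1, v2.2}, out.j its boundary
stage d2: inputs (v3, v2, v1), connectivity {out.1, v1.1, v1.2, v2.1, v2.2, v3.1} {out.2, v3.2}, out.j its boundary

{out.1, v1.1, v1.2, v2.1, v2.2, v3.1} {out.2, v3.2}


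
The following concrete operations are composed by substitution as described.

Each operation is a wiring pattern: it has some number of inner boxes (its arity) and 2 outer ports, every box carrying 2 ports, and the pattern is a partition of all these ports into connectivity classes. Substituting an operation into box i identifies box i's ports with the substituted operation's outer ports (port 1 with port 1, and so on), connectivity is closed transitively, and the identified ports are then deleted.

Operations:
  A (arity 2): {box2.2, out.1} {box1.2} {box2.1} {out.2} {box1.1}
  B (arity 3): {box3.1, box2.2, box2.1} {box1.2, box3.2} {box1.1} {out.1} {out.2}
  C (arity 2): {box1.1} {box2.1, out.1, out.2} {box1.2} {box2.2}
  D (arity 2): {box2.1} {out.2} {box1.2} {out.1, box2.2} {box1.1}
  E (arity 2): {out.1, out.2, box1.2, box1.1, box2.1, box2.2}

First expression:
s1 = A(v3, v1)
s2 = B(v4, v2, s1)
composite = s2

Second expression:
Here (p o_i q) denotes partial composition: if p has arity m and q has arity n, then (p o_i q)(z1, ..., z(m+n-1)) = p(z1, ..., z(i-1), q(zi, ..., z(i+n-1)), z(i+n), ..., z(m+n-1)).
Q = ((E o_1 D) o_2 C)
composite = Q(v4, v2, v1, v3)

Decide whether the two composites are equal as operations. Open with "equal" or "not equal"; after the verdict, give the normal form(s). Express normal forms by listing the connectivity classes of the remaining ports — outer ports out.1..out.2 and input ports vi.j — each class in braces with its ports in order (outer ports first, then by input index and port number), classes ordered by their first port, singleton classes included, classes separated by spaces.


Reducing the first expression gives {out.1} {out.2} {v1.1} {v1.2, v2.1, v2.2} {v3.1} {v3.2} {v4.1} {v4.2}
Reducing the second expression gives {out.1, out.2, v1.1, v3.1, v3.2} {v1.2} {v2.1} {v2.2} {v4.1} {v4.2}
The forms do not match — not equal.

not equal: they reduce to {out.1} {out.2} {v1.1} {v1.2, v2.1, v2.2} {v3.1} {v3.2} {v4.1} {v4.2} and {out.1, out.2, v1.1, v3.1, v3.2} {v1.2} {v2.1} {v2.2} {v4.1} {v4.2}


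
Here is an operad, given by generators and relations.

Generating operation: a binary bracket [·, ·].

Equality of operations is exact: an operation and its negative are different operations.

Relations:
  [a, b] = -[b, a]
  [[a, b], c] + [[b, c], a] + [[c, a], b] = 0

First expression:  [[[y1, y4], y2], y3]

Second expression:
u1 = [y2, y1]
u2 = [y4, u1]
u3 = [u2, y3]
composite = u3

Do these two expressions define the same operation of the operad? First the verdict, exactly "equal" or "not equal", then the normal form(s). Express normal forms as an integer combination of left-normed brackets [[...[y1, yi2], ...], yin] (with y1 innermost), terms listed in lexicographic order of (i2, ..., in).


not equal; first: [[[y1, y4], y2], y3]; second: [[[y1, y2], y4], y3]

The first expression, normalized: [[[y1, y4], y2], y3]
The second expression, normalized: [[[y1, y2], y4], y3]
The forms do not match — not equal.


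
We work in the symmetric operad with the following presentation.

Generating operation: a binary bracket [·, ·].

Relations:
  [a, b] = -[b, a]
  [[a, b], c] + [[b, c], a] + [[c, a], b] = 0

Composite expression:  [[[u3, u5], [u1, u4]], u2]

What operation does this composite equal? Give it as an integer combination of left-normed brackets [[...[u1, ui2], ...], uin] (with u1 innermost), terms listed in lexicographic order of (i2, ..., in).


Left-normed coefficients sit on the u1-initial expansion words.
Composite bracket: [[[u3, u5], [u1, u4]], u2]
Expanding via [a, b] = ab - ba: 16 signed words (2^4 = 16).
Words beginning with u1 determine it all:
  u1u4u3u5u2 appears with sign -1, giving the term -[[[[u1, u4], u3], u5], u2]
  u1u4u5u3u2 appears with sign +1, giving the term +[[[[u1, u4], u5], u3], u2]

-[[[[u1, u4], u3], u5], u2] + [[[[u1, u4], u5], u3], u2]


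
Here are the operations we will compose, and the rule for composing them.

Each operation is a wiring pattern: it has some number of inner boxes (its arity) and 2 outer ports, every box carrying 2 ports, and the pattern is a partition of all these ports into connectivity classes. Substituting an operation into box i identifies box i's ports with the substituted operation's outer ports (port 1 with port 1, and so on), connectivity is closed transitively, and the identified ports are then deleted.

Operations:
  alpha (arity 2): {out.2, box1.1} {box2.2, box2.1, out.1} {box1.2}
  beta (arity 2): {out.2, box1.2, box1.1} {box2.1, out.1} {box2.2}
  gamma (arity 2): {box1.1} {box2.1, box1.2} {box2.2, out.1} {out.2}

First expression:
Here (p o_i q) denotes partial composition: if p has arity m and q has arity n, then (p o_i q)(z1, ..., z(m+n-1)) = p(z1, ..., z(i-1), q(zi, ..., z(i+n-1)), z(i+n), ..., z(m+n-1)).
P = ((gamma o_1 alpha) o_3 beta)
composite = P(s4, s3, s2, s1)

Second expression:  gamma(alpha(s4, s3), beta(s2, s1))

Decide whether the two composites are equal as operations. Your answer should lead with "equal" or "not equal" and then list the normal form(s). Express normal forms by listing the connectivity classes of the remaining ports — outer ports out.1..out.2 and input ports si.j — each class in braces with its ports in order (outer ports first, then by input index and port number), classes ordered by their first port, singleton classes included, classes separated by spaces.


equal: each reduces to {out.1, s2.1, s2.2} {out.2} {s1.1, s4.1} {s1.2} {s3.1, s3.2} {s4.2}

The first expression, normalized: {out.1, s2.1, s2.2} {out.2} {s1.1, s4.1} {s1.2} {s3.1, s3.2} {s4.2}
The second expression, normalized: {out.1, s2.1, s2.2} {out.2} {s1.1, s4.1} {s1.2} {s3.1, s3.2} {s4.2}
Identical normal forms: equal.


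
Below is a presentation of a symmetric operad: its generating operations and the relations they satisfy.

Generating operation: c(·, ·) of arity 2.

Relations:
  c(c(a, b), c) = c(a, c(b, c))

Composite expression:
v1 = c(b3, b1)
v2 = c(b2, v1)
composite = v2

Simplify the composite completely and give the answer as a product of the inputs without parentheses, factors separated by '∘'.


b2 ∘ b3 ∘ b1

The c-tree's shape is irrelevant; the b-reading-order decides.
c(b3, b1) spells out as b3 ∘ b1
c(b2, c(b3, b1)) spells out as b2 ∘ b3 ∘ b1


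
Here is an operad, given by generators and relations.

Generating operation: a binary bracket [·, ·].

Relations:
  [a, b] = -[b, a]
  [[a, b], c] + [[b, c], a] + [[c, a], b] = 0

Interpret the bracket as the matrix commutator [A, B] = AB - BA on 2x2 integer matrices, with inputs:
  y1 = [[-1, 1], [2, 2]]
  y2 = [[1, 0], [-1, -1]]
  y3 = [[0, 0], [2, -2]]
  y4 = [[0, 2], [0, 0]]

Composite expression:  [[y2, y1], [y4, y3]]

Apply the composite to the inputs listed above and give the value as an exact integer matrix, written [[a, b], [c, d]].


[[-4, -24], [-8, 4]]

[y2, y1] = [[1, 2], [-1, -1]]
[y4, y3] = [[4, -4], [0, -4]]
[[y2, y1], [y4, y3]] = [[-4, -24], [-8, 4]]


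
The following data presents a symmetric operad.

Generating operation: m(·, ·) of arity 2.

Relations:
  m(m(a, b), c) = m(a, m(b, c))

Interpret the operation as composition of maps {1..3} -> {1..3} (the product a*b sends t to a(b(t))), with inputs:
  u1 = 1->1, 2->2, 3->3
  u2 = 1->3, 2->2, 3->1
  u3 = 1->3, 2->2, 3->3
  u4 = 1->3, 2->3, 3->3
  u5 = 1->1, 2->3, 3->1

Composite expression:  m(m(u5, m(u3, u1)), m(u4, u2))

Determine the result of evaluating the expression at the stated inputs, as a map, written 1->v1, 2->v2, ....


1->1, 2->1, 3->1

m(u3, u1) = 1->3, 2->2, 3->3
m(u5, m(u3, u1)) = 1->1, 2->3, 3->1
m(u4, u2) = 1->3, 2->3, 3->3
m(m(u5, m(u3, u1)), m(u4, u2)) = 1->1, 2->1, 3->1


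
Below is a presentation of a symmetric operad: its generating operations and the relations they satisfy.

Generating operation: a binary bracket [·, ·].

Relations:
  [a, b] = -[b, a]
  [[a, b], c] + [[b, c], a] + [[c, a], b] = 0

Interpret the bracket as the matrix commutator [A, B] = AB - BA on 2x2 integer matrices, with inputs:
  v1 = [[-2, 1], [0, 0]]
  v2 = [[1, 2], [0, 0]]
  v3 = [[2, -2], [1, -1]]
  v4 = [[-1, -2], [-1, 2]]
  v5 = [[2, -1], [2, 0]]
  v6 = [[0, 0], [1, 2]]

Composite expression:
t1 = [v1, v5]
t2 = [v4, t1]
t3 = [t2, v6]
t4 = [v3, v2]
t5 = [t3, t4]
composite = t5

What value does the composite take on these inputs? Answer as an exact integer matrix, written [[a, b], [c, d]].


[[16, 192], [-16, -16]]


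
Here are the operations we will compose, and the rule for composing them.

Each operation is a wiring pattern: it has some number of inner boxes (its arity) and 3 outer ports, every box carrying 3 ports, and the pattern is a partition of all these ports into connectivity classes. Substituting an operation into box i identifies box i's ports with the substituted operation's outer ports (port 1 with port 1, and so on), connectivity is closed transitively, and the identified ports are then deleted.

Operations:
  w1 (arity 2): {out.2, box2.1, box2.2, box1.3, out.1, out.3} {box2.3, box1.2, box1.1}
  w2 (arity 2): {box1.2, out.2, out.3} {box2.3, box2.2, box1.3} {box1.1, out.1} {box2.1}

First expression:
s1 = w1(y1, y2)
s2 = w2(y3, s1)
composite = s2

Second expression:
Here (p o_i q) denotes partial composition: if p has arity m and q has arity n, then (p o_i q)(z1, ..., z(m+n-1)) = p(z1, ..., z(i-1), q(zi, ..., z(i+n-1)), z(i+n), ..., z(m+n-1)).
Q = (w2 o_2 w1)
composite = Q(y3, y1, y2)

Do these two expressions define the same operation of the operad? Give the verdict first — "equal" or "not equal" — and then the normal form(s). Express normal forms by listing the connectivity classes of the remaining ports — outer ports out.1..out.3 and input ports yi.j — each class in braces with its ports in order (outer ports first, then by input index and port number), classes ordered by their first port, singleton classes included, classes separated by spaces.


The first composite normalizes to {out.1, y3.1} {out.2, out.3, y3.2} {y1.1, y1.2, y2.3} {y1.3, y2.1, y2.2, y3.3}
The second composite normalizes to {out.1, y3.1} {out.2, out.3, y3.2} {y1.1, y1.2, y2.3} {y1.3, y2.1, y2.2, y3.3}
Both agree, so they are equal.

equal: each reduces to {out.1, y3.1} {out.2, out.3, y3.2} {y1.1, y1.2, y2.3} {y1.3, y2.1, y2.2, y3.3}


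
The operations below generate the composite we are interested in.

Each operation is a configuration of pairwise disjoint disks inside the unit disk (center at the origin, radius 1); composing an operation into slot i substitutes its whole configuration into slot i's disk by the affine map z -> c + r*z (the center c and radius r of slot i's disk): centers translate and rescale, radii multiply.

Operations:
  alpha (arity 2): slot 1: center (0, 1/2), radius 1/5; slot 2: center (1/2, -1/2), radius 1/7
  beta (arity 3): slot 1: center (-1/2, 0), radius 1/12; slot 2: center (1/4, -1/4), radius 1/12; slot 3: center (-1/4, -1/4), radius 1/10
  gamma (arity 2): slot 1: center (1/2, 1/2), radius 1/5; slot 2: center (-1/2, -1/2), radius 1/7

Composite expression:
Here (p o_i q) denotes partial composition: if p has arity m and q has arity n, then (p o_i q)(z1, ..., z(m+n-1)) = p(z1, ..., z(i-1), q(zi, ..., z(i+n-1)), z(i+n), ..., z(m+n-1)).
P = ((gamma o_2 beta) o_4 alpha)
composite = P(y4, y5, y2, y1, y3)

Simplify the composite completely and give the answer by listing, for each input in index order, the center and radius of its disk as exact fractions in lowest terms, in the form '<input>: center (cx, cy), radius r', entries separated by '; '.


y1: center (-15/28, -37/70), radius 1/350; y2: center (-13/28, -15/28), radius 1/84; y3: center (-37/70, -19/35), radius 1/490; y4: center (1/2, 1/2), radius 1/5; y5: center (-4/7, -1/2), radius 1/84

Follow each y-input down from gamma: c' goes to c + r*c', radius to r*r'.
y4 passes through 1 substitution, ending at center (1/2, 1/2), radius 1/5
y5 passes through 2 substitutions, ending at center (-4/7, -1/2), radius 1/84
y2 passes through 2 substitutions, ending at center (-13/28, -15/28), radius 1/84
y1 passes through 3 substitutions, ending at center (-15/28, -37/70), radius 1/350
y3 passes through 3 substitutions, ending at center (-37/70, -19/35), radius 1/490


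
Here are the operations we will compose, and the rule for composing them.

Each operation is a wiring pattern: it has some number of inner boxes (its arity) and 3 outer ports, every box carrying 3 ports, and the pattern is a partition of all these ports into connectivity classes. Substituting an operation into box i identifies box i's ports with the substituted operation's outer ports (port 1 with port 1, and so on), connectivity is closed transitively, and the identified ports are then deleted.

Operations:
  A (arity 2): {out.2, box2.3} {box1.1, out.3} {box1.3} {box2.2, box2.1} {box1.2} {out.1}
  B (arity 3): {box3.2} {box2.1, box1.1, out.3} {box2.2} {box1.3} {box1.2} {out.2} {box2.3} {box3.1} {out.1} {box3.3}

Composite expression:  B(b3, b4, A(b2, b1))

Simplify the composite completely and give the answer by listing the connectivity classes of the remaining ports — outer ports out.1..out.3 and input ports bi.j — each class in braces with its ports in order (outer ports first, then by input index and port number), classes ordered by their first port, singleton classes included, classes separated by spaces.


{out.1} {out.2} {out.3, b3.1, b4.1} {b1.1, b1.2} {b1.3} {b2.1} {b2.2} {b2.3} {b3.2} {b3.3} {b4.2} {b4.3}

After gluing at B, chains via deleted ports link the b-ports.
composing A on (b2, b1), with out.j its own outer ports: {out.1} {out.2, b1.3} {out.3, b2.1} {b1.1, b1.2} {b2.2} {b2.3}
composing B on (b3, b4, b2, b1), with out.j its own outer ports: {out.1} {out.2} {out.3, b3.1, b4.1} {b1.1, b1.2} {b1.3} {b2.1} {b2.2} {b2.3} {b3.2} {b3.3} {b4.2} {b4.3}
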